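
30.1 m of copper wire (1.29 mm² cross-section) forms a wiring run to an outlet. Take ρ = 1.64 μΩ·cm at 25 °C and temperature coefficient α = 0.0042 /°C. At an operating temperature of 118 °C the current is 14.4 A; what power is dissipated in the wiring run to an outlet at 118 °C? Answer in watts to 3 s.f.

ρ = 1.64 μΩ·cm = 1.64×10^-8 Ω·m
A = 1.29 mm² = 1.290e-06 m²
R₍25₎ = ρL/A = (1.64×10^-8)(30.1)/(1.290e-06) = 0.3827 Ω
R₍118₎ = R₍25₎(1 + αΔT) = 0.3827 × (1 + 0.0042×93) = 0.5321 Ω
P = I²R = (14.4)² × 0.5321 = 110 W

110 W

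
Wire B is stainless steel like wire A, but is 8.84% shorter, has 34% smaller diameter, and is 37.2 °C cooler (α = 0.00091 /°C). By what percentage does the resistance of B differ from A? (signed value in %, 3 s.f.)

102%

R ∝ ρL/d² with ρ ∝ (1+αΔT), so R_B/R_A = (1 − 8.84/100) × (1 − 34/100)⁻² × (1 − 0.00091×37.2)
= 0.9116 × 2.296 × 0.9661 = 2.022
(R_B − R_A)/R_A = 2.022 − 1 = 102%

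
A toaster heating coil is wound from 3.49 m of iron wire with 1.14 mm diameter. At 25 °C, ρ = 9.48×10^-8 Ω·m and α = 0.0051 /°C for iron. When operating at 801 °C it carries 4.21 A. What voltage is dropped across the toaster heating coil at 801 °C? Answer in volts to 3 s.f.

A = π(d/2)² = π(5.7000e-04 m)² = 1.021e-06 m²
R₍25₎ = ρL/A = (9.48×10^-8)(3.49)/(1.021e-06) = 0.3241 Ω
R₍801₎ = R₍25₎(1 + αΔT) = 0.3241 × (1 + 0.0051×776) = 1.607 Ω
V = IR = 4.21 × 1.607 = 6.77 V

6.77 V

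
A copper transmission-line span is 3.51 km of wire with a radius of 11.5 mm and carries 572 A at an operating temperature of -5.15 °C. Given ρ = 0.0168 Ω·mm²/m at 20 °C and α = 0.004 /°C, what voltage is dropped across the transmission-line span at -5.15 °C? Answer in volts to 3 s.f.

73.0 V

ρ = 0.0168 Ω·mm²/m = 1.68×10^-8 Ω·m
A = πr² = π(1.1500e-02 m)² = 4.155e-04 m²
R₍20₎ = ρL/A = (1.68×10^-8)(3510)/(4.155e-04) = 0.1419 Ω
R₍-5.15₎ = R₍20₎(1 + αΔT) = 0.1419 × (1 + 0.004×-25.1) = 0.1277 Ω
V = IR = 572 × 0.1277 = 73.0 V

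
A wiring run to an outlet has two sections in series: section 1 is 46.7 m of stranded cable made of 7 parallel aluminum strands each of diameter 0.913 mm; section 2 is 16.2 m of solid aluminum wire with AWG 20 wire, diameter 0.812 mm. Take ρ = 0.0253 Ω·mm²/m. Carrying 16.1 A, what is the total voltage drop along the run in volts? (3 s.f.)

ρ = 0.0253 Ω·mm²/m = 2.53×10^-8 Ω·m
Section 1: A_strand = π(4.5650e-04)² = 6.547e-07 m²; R₁ = ρL/(N·A_s) = (2.53×10^-8)(46.7)/(7×6.547e-07) = 0.2578 Ω
Section 2: A = π(0.812/2 mm)² = π(4.0600e-04 m)² = 5.178e-07 m²
R₂ = (2.53×10^-8)(16.2)/(5.178e-07) = 0.7915 Ω
R = R₁ + R₂ = 1.049 Ω
V = IR = 16.1 × 1.049 = 16.9 V

16.9 V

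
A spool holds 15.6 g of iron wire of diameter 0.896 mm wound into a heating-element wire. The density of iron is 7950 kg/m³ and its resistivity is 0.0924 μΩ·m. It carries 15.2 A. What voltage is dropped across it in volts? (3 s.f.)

ρ = 0.0924 μΩ·m = 9.24×10^-8 Ω·m
A = π(d/2)² = π(4.4800e-04 m)² = 6.3053e-07 m²
L = m/(density·A) = 0.0156/(7950×6.3053e-07) = 3.112 m
R = ρL/A = (9.24×10^-8)(3.112)/(6.3053e-07) = 0.4561 Ω
V = IR = 15.2 × 0.4561 = 6.93 V

6.93 V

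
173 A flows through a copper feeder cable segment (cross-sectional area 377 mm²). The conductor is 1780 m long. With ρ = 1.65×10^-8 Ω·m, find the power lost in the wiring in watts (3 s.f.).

2330 W

A = 377 mm² = 3.770e-04 m²
R = ρL/A = (1.65×10^-8)(1780)/(3.770e-04) = 0.0779 Ω
P = I²R = (173)² × 0.0779 = 2330 W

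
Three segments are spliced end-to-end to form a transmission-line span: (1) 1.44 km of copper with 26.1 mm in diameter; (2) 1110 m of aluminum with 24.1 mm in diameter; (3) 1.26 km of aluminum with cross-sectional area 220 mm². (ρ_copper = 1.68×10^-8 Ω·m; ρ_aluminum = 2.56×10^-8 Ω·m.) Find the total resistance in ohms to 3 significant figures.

0.254 Ω

Seg 1: A = π(d/2)² = π(1.3050e-02 m)² = 5.350e-04 m²
R_1 = (1.68×10^-8)(1440)/(5.350e-04) = 0.04522 Ω
Seg 2: A = π(d/2)² = π(1.2050e-02 m)² = 4.562e-04 m²
R_2 = (2.56×10^-8)(1110)/(4.562e-04) = 0.06229 Ω
Seg 3: A = 220 mm² = 2.200e-04 m²
R_3 = (2.56×10^-8)(1260)/(2.200e-04) = 0.1466 Ω
R_total = R_1 + R_2 + R_3 = 0.254 Ω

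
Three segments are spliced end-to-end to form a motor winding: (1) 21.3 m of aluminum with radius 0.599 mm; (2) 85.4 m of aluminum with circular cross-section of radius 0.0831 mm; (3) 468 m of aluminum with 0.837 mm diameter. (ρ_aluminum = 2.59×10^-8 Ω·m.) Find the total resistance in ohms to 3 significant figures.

124 Ω

Seg 1: A = πr² = π(5.9900e-04 m)² = 1.127e-06 m²
R_1 = (2.59×10^-8)(21.3)/(1.127e-06) = 0.4894 Ω
Seg 2: A = πr² = π(8.3100e-05 m)² = 2.169e-08 m²
R_2 = (2.59×10^-8)(85.4)/(2.169e-08) = 102 Ω
Seg 3: A = π(d/2)² = π(4.1850e-04 m)² = 5.502e-07 m²
R_3 = (2.59×10^-8)(468)/(5.502e-07) = 22.03 Ω
R_total = R_1 + R_2 + R_3 = 124 Ω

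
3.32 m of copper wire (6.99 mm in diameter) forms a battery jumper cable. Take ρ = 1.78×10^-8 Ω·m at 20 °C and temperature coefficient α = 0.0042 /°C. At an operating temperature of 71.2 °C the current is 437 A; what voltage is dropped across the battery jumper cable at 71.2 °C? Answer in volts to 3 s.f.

A = π(d/2)² = π(3.4950e-03 m)² = 3.837e-05 m²
R₍20₎ = ρL/A = (1.78×10^-8)(3.32)/(3.837e-05) = 0.00154 Ω
R₍71.2₎ = R₍20₎(1 + αΔT) = 0.00154 × (1 + 0.0042×51.2) = 0.001871 Ω
V = IR = 437 × 0.001871 = 0.818 V

0.818 V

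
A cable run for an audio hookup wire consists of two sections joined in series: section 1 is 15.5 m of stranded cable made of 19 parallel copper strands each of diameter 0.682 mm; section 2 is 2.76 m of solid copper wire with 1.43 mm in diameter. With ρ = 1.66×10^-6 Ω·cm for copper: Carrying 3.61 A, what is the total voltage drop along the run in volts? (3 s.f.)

ρ = 1.66×10^-6 Ω·cm = 1.66×10^-8 Ω·m
Section 1: A_strand = π(3.4100e-04)² = 3.653e-07 m²; R₁ = ρL/(N·A_s) = (1.66×10^-8)(15.5)/(19×3.653e-07) = 0.03707 Ω
Section 2: A = π(d/2)² = π(7.1500e-04 m)² = 1.606e-06 m²
R₂ = (1.66×10^-8)(2.76)/(1.606e-06) = 0.02853 Ω
R = R₁ + R₂ = 0.0656 Ω
V = IR = 3.61 × 0.0656 = 0.237 V

0.237 V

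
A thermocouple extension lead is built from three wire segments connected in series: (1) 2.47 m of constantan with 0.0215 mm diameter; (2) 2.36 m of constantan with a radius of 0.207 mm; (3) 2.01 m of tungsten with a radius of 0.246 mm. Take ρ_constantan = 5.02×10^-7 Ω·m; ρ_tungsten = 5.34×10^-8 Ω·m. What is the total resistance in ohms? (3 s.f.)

3420 Ω

Seg 1: A = π(d/2)² = π(1.0750e-05 m)² = 3.631e-10 m²
R_1 = (5.02×10^-7)(2.47)/(3.631e-10) = 3415 Ω
Seg 2: A = πr² = π(2.0700e-04 m)² = 1.346e-07 m²
R_2 = (5.02×10^-7)(2.36)/(1.346e-07) = 8.801 Ω
Seg 3: A = πr² = π(2.4600e-04 m)² = 1.901e-07 m²
R_3 = (5.34×10^-8)(2.01)/(1.901e-07) = 0.5646 Ω
R_total = R_1 + R_2 + R_3 = 3420 Ω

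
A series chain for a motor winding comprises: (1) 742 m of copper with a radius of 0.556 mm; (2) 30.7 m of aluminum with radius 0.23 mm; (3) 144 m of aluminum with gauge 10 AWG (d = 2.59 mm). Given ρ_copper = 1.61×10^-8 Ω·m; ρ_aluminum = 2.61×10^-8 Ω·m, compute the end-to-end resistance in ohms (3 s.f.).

Seg 1: A = πr² = π(5.5600e-04 m)² = 9.712e-07 m²
R_1 = (1.61×10^-8)(742)/(9.712e-07) = 12.3 Ω
Seg 2: A = πr² = π(2.3000e-04 m)² = 1.662e-07 m²
R_2 = (2.61×10^-8)(30.7)/(1.662e-07) = 4.821 Ω
Seg 3: A = π(2.59/2 mm)² = π(1.2950e-03 m)² = 5.269e-06 m²
R_3 = (2.61×10^-8)(144)/(5.269e-06) = 0.7134 Ω
R_total = R_1 + R_2 + R_3 = 17.8 Ω

17.8 Ω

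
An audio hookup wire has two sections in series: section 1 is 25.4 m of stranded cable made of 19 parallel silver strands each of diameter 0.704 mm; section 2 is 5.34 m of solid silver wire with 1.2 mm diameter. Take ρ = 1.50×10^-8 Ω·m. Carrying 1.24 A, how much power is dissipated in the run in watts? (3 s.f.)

0.188 W

Section 1: A_strand = π(3.5200e-04)² = 3.893e-07 m²; R₁ = ρL/(N·A_s) = (1.50×10^-8)(25.4)/(19×3.893e-07) = 0.05152 Ω
Section 2: A = π(d/2)² = π(6.0000e-04 m)² = 1.131e-06 m²
R₂ = (1.50×10^-8)(5.34)/(1.131e-06) = 0.07082 Ω
R = R₁ + R₂ = 0.1223 Ω
P = I²R = (1.24)² × 0.1223 = 0.188 W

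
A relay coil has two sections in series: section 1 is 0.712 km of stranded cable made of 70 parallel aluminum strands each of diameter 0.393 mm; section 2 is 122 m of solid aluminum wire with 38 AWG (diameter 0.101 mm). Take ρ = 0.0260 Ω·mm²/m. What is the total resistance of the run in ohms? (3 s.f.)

ρ = 0.0260 Ω·mm²/m = 2.60×10^-8 Ω·m
Section 1: A_strand = π(1.9650e-04)² = 1.213e-07 m²; R₁ = ρL/(N·A_s) = (2.60×10^-8)(712)/(70×1.213e-07) = 2.18 Ω
Section 2: A = π(0.101/2 mm)² = π(5.0500e-05 m)² = 8.012e-09 m²
R₂ = (2.60×10^-8)(122)/(8.012e-09) = 395.9 Ω
R = R₁ + R₂ = 398 Ω

398 Ω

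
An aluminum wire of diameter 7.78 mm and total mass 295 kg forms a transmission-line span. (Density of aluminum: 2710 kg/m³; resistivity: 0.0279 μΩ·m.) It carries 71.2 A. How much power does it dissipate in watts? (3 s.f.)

6810 W

ρ = 0.0279 μΩ·m = 2.79×10^-8 Ω·m
A = π(d/2)² = π(3.8900e-03 m)² = 4.7539e-05 m²
L = m/(density·A) = 295/(2710×4.7539e-05) = 2290 m
R = ρL/A = (2.79×10^-8)(2290)/(4.7539e-05) = 1.344 Ω
P = I²R = (71.2)² × 1.344 = 6810 W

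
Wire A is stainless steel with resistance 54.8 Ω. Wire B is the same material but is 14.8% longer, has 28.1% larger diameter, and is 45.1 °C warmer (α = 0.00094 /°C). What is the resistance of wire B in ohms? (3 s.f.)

R ∝ ρL/d² with ρ ∝ (1+αΔT), so R_B/R_A = (1 + 14.8/100) × (1 + 28.1/100)⁻² × (1 + 0.00094×45.1)
= 1.148 × 0.6094 × 1.042 = 0.7292
R_B = 0.7292 × 54.8 = 40.0 Ω

40.0 Ω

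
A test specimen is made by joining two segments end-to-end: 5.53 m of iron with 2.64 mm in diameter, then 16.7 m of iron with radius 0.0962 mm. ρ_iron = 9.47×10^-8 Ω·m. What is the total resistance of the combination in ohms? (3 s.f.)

Segment 1: A = π(d/2)² = π(1.3200e-03 m)² = 5.474e-06 m²
R₁ = ρL/A = (9.47×10^-8)(5.53)/(5.474e-06) = 0.09567 Ω
Segment 2: A = πr² = π(9.6200e-05 m)² = 2.907e-08 m²
R₂ = (9.47×10^-8)(16.7)/(2.907e-08) = 54.4 Ω
R = R₁ + R₂ = 54.5 Ω

54.5 Ω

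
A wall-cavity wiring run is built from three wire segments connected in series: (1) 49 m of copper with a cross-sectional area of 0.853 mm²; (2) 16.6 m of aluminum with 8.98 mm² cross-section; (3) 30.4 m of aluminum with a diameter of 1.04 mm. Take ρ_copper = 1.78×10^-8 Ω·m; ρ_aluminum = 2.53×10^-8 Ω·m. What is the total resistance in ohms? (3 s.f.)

1.97 Ω

Seg 1: A = 0.853 mm² = 8.530e-07 m²
R_1 = (1.78×10^-8)(49)/(8.530e-07) = 1.023 Ω
Seg 2: A = 8.98 mm² = 8.980e-06 m²
R_2 = (2.53×10^-8)(16.6)/(8.980e-06) = 0.04677 Ω
Seg 3: A = π(d/2)² = π(5.2000e-04 m)² = 8.495e-07 m²
R_3 = (2.53×10^-8)(30.4)/(8.495e-07) = 0.9054 Ω
R_total = R_1 + R_2 + R_3 = 1.97 Ω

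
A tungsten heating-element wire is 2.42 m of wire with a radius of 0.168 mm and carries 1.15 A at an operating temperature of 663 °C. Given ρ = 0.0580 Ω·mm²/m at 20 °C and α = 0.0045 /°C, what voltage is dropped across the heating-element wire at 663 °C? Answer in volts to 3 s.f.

7.09 V

ρ = 0.0580 Ω·mm²/m = 5.80×10^-8 Ω·m
A = πr² = π(1.6800e-04 m)² = 8.867e-08 m²
R₍20₎ = ρL/A = (5.80×10^-8)(2.42)/(8.867e-08) = 1.583 Ω
R₍663₎ = R₍20₎(1 + αΔT) = 1.583 × (1 + 0.0045×643) = 6.163 Ω
V = IR = 1.15 × 6.163 = 7.09 V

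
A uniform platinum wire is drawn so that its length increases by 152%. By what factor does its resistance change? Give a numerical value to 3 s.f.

k = 1 + 152/100 = 2.52; volume constant ⇒ A' = A/k, so R' = k²R.
Factor = 6.35

6.35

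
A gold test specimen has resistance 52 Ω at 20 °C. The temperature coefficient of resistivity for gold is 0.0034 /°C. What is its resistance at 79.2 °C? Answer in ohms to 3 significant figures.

ΔT = 79.2 − 20 = 59.2 °C
R = R₀(1 + αΔT) = 52 × (1 + 0.0034×59.2) = 52 × 1.201 = 62.5 Ω

62.5 Ω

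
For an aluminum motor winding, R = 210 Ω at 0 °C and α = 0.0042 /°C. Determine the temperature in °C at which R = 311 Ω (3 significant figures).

115 °C

R = R₀(1 + α(T − T₀)) ⇒ T = T₀ + (R/R₀ − 1)/α
T = 0 + (311/210 − 1)/0.0042 = 0 + (0.481)/0.0042 = 115 °C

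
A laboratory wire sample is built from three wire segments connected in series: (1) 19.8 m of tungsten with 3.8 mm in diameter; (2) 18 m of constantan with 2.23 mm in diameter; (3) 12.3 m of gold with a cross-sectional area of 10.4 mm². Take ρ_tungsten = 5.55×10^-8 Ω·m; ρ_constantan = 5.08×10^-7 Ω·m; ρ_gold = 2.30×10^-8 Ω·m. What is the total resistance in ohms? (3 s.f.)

Seg 1: A = π(d/2)² = π(1.9000e-03 m)² = 1.134e-05 m²
R_1 = (5.55×10^-8)(19.8)/(1.134e-05) = 0.09689 Ω
Seg 2: A = π(d/2)² = π(1.1150e-03 m)² = 3.906e-06 m²
R_2 = (5.08×10^-7)(18)/(3.906e-06) = 2.341 Ω
Seg 3: A = 10.4 mm² = 1.040e-05 m²
R_3 = (2.30×10^-8)(12.3)/(1.040e-05) = 0.0272 Ω
R_total = R_1 + R_2 + R_3 = 2.47 Ω

2.47 Ω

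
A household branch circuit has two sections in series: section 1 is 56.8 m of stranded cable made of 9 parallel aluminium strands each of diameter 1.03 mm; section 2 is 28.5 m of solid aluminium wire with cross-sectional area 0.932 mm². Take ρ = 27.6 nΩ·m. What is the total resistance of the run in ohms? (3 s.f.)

ρ = 27.6 nΩ·m = 2.76×10^-8 Ω·m
Section 1: A_strand = π(5.1500e-04)² = 8.332e-07 m²; R₁ = ρL/(N·A_s) = (2.76×10^-8)(56.8)/(9×8.332e-07) = 0.2091 Ω
Section 2: A = 0.932 mm² = 9.320e-07 m²
R₂ = (2.76×10^-8)(28.5)/(9.320e-07) = 0.844 Ω
R = R₁ + R₂ = 1.05 Ω

1.05 Ω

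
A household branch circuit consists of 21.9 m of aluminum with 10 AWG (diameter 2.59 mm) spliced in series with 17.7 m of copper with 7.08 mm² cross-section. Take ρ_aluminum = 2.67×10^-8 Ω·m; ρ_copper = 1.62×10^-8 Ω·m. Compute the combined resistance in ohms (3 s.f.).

0.151 Ω

Segment 1: A = π(2.59/2 mm)² = π(1.2950e-03 m)² = 5.269e-06 m²
R₁ = ρL/A = (2.67×10^-8)(21.9)/(5.269e-06) = 0.111 Ω
Segment 2: A = 7.08 mm² = 7.080e-06 m²
R₂ = (1.62×10^-8)(17.7)/(7.080e-06) = 0.0405 Ω
R = R₁ + R₂ = 0.151 Ω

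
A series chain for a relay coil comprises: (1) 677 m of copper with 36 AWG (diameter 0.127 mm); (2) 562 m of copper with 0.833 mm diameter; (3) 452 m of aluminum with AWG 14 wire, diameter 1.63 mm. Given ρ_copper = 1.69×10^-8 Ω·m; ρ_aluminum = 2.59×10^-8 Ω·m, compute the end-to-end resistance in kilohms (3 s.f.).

0.926 kΩ

Seg 1: A = π(0.127/2 mm)² = π(6.3500e-05 m)² = 1.267e-08 m²
R_1 = (1.69×10^-8)(677)/(1.267e-08) = 903.2 Ω
Seg 2: A = π(d/2)² = π(4.1650e-04 m)² = 5.450e-07 m²
R_2 = (1.69×10^-8)(562)/(5.450e-07) = 17.43 Ω
Seg 3: A = π(1.63/2 mm)² = π(8.1500e-04 m)² = 2.087e-06 m²
R_3 = (2.59×10^-8)(452)/(2.087e-06) = 5.61 Ω
R_total = R_1 + R_2 + R_3 = 0.926 kΩ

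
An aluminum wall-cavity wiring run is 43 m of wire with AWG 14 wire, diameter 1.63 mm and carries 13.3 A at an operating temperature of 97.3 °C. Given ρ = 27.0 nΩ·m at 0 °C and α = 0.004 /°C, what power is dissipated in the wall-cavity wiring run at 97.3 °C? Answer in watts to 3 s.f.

137 W

ρ = 27.0 nΩ·m = 2.70×10^-8 Ω·m
A = π(1.63/2 mm)² = π(8.1500e-04 m)² = 2.087e-06 m²
R₍0₎ = ρL/A = (2.70×10^-8)(43)/(2.087e-06) = 0.5564 Ω
R₍97.3₎ = R₍0₎(1 + αΔT) = 0.5564 × (1 + 0.004×97.3) = 0.7729 Ω
P = I²R = (13.3)² × 0.7729 = 137 W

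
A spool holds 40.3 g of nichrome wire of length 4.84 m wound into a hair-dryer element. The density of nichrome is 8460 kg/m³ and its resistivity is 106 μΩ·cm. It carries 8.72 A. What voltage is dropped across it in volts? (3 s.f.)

ρ = 106 μΩ·cm = 1.06×10^-6 Ω·m
A = m/(density·L) = 0.0403/(8460×4.84) = 9.8421e-07 m²
R = ρL/A = (1.06×10^-6)(4.84)/(9.8421e-07) = 5.213 Ω
V = IR = 8.72 × 5.213 = 45.5 V

45.5 V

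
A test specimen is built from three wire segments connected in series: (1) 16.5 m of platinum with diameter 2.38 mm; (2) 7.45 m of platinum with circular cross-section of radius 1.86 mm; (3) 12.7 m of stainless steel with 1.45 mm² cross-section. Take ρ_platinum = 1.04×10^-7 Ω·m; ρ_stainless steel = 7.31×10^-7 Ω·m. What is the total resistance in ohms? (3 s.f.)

6.86 Ω

Seg 1: A = π(d/2)² = π(1.1900e-03 m)² = 4.449e-06 m²
R_1 = (1.04×10^-7)(16.5)/(4.449e-06) = 0.3857 Ω
Seg 2: A = πr² = π(1.8600e-03 m)² = 1.087e-05 m²
R_2 = (1.04×10^-7)(7.45)/(1.087e-05) = 0.07129 Ω
Seg 3: A = 1.45 mm² = 1.450e-06 m²
R_3 = (7.31×10^-7)(12.7)/(1.450e-06) = 6.403 Ω
R_total = R_1 + R_2 + R_3 = 6.86 Ω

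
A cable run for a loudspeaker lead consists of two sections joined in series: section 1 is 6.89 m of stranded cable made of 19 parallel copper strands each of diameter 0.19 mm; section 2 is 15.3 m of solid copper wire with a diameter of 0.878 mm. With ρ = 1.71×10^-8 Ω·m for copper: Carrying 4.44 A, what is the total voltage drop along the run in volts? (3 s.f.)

Section 1: A_strand = π(9.5000e-05)² = 2.835e-08 m²; R₁ = ρL/(N·A_s) = (1.71×10^-8)(6.89)/(19×2.835e-08) = 0.2187 Ω
Section 2: A = π(d/2)² = π(4.3900e-04 m)² = 6.055e-07 m²
R₂ = (1.71×10^-8)(15.3)/(6.055e-07) = 0.4321 Ω
R = R₁ + R₂ = 0.6508 Ω
V = IR = 4.44 × 0.6508 = 2.89 V

2.89 V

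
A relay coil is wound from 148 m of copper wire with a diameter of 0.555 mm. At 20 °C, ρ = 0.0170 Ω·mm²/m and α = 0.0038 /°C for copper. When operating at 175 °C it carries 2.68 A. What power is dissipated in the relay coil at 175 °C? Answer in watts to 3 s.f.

119 W

ρ = 0.0170 Ω·mm²/m = 1.70×10^-8 Ω·m
A = π(d/2)² = π(2.7750e-04 m)² = 2.419e-07 m²
R₍20₎ = ρL/A = (1.70×10^-8)(148)/(2.419e-07) = 10.4 Ω
R₍175₎ = R₍20₎(1 + αΔT) = 10.4 × (1 + 0.0038×155) = 16.53 Ω
P = I²R = (2.68)² × 16.53 = 119 W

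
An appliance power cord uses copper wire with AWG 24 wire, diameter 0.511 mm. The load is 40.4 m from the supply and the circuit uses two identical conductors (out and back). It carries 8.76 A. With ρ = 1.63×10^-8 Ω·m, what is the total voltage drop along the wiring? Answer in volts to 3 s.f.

A = π(0.511/2 mm)² = π(2.5550e-04 m)² = 2.051e-07 m²
Total conductor length (both ways) L = 2 × 40.4 = 80.8 m
R = ρL/A = (1.63×10^-8)(80.8)/(2.051e-07) = 6.422 Ω
V = IR = 8.76 × 6.422 = 56.3 V

56.3 V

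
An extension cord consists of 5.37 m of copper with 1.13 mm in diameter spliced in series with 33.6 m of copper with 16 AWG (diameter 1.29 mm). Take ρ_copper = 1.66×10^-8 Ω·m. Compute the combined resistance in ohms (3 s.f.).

0.516 Ω

Segment 1: A = π(d/2)² = π(5.6500e-04 m)² = 1.003e-06 m²
R₁ = ρL/A = (1.66×10^-8)(5.37)/(1.003e-06) = 0.08889 Ω
Segment 2: A = π(1.29/2 mm)² = π(6.4500e-04 m)² = 1.307e-06 m²
R₂ = (1.66×10^-8)(33.6)/(1.307e-06) = 0.4268 Ω
R = R₁ + R₂ = 0.516 Ω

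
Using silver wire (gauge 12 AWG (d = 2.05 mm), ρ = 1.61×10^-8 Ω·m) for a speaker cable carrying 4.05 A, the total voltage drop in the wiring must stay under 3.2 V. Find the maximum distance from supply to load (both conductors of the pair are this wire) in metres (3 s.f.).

A = π(2.05/2 mm)² = π(1.0250e-03 m)² = 3.301e-06 m²
L_max = V_max·A/(2·ρI) = (3.2)(3.301e-06)/(2×1.61×10^-8×4.05) = 81.0 m

81.0 m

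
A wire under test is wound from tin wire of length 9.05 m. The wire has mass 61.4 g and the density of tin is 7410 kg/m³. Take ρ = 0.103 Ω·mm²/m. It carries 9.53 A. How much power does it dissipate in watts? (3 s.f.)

ρ = 0.103 Ω·mm²/m = 1.03×10^-7 Ω·m
A = m/(density·L) = 0.0614/(7410×9.05) = 9.1559e-07 m²
R = ρL/A = (1.03×10^-7)(9.05)/(9.1559e-07) = 1.018 Ω
P = I²R = (9.53)² × 1.018 = 92.5 W

92.5 W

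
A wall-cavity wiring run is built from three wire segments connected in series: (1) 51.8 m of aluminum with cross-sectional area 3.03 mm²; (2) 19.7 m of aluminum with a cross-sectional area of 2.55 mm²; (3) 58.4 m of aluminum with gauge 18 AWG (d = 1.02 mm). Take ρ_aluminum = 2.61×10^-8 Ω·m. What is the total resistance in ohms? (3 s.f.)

Seg 1: A = 3.03 mm² = 3.030e-06 m²
R_1 = (2.61×10^-8)(51.8)/(3.030e-06) = 0.4462 Ω
Seg 2: A = 2.55 mm² = 2.550e-06 m²
R_2 = (2.61×10^-8)(19.7)/(2.550e-06) = 0.2016 Ω
Seg 3: A = π(1.02/2 mm)² = π(5.1000e-04 m)² = 8.171e-07 m²
R_3 = (2.61×10^-8)(58.4)/(8.171e-07) = 1.865 Ω
R_total = R_1 + R_2 + R_3 = 2.51 Ω

2.51 Ω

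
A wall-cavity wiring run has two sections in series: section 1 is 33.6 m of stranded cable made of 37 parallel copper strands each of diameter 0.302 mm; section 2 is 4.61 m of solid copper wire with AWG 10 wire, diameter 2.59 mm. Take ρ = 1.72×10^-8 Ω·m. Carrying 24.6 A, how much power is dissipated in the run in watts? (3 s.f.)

Section 1: A_strand = π(1.5100e-04)² = 7.163e-08 m²; R₁ = ρL/(N·A_s) = (1.72×10^-8)(33.6)/(37×7.163e-08) = 0.2181 Ω
Section 2: A = π(2.59/2 mm)² = π(1.2950e-03 m)² = 5.269e-06 m²
R₂ = (1.72×10^-8)(4.61)/(5.269e-06) = 0.01505 Ω
R = R₁ + R₂ = 0.2331 Ω
P = I²R = (24.6)² × 0.2331 = 141 W

141 W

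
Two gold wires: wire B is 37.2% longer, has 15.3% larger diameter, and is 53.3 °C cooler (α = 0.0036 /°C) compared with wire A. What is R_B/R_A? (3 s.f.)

0.834

R ∝ ρL/d² with ρ ∝ (1+αΔT), so R_B/R_A = (1 + 37.2/100) × (1 + 15.3/100)⁻² × (1 − 0.0036×53.3)
= 1.372 × 0.7522 × 0.8081 = 0.834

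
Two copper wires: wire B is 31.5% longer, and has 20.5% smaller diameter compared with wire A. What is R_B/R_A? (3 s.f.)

R ∝ L/d², so R_B/R_A = (1 + 31.5/100) × (1 − 20.5/100)⁻²
= 1.315 × 1.582 = 2.08

2.08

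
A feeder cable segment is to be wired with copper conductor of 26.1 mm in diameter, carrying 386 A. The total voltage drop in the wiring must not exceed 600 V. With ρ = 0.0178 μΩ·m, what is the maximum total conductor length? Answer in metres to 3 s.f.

ρ = 0.0178 μΩ·m = 1.78×10^-8 Ω·m
A = π(d/2)² = π(1.3050e-02 m)² = 5.350e-04 m²
L_max = V_max·A/(1·ρI) = (600)(5.350e-04)/(1.78×10^-8×386) = 46700 m

46700 m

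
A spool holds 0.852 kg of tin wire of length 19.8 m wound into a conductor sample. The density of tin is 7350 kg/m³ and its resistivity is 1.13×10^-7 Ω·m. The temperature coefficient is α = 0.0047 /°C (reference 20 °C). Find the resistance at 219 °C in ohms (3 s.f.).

0.740 Ω

A = m/(density·L) = 0.852/(7350×19.8) = 5.8545e-06 m²
R = ρL/A = (1.13×10^-7)(19.8)/(5.8545e-06) = 0.3822 Ω
R(219 °C) = 0.3822 × (1 + 0.0047×199) = 0.740 Ω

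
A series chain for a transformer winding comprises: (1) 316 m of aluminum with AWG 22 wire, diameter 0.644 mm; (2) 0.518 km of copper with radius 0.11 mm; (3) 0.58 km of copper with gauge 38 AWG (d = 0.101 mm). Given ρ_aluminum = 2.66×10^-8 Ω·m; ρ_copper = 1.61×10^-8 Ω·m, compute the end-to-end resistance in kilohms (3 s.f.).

1.41 kΩ

Seg 1: A = π(0.644/2 mm)² = π(3.2200e-04 m)² = 3.257e-07 m²
R_1 = (2.66×10^-8)(316)/(3.257e-07) = 25.81 Ω
Seg 2: A = πr² = π(1.1000e-04 m)² = 3.801e-08 m²
R_2 = (1.61×10^-8)(518)/(3.801e-08) = 219.4 Ω
Seg 3: A = π(0.101/2 mm)² = π(5.0500e-05 m)² = 8.012e-09 m²
R_3 = (1.61×10^-8)(580)/(8.012e-09) = 1166 Ω
R_total = R_1 + R_2 + R_3 = 1.41 kΩ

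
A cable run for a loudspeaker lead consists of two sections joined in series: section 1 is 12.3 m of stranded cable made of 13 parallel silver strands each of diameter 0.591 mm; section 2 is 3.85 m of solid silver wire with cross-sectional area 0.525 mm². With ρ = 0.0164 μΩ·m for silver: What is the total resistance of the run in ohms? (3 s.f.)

ρ = 0.0164 μΩ·m = 1.64×10^-8 Ω·m
Section 1: A_strand = π(2.9550e-04)² = 2.743e-07 m²; R₁ = ρL/(N·A_s) = (1.64×10^-8)(12.3)/(13×2.743e-07) = 0.05656 Ω
Section 2: A = 0.525 mm² = 5.250e-07 m²
R₂ = (1.64×10^-8)(3.85)/(5.250e-07) = 0.1203 Ω
R = R₁ + R₂ = 0.177 Ω

0.177 Ω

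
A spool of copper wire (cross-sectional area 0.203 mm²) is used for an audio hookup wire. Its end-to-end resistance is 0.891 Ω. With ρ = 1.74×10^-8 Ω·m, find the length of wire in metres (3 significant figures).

10.4 m

A = 0.203 mm² = 2.030e-07 m²
L = RA/ρ = (0.891)(2.030e-07)/(1.74×10^-8) = 10.4 m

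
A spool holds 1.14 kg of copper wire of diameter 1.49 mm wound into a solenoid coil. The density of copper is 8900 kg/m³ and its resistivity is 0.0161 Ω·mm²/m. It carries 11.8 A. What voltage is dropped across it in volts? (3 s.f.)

8.00 V

ρ = 0.0161 Ω·mm²/m = 1.61×10^-8 Ω·m
A = π(d/2)² = π(7.4500e-04 m)² = 1.7437e-06 m²
L = m/(density·A) = 1.14/(8900×1.7437e-06) = 73.46 m
R = ρL/A = (1.61×10^-8)(73.46)/(1.7437e-06) = 0.6783 Ω
V = IR = 11.8 × 0.6783 = 8.00 V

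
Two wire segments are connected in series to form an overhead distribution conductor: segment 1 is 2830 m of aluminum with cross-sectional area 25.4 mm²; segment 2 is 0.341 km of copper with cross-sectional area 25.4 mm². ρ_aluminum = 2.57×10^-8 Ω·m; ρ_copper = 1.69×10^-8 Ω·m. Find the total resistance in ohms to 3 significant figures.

Segment 1: A = 25.4 mm² = 2.540e-05 m²
R₁ = ρL/A = (2.57×10^-8)(2830)/(2.540e-05) = 2.863 Ω
R₂ = (1.69×10^-8)(341)/(2.540e-05) = 0.2269 Ω
R = R₁ + R₂ = 3.09 Ω

3.09 Ω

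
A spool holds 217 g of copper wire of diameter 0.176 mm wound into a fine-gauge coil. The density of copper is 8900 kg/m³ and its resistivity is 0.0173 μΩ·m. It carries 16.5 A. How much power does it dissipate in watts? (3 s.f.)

1.94×10^5 W

ρ = 0.0173 μΩ·m = 1.73×10^-8 Ω·m
A = π(d/2)² = π(8.8000e-05 m)² = 2.4328e-08 m²
L = m/(density·A) = 0.217/(8900×2.4328e-08) = 1002 m
R = ρL/A = (1.73×10^-8)(1002)/(2.4328e-08) = 712.7 Ω
P = I²R = (16.5)² × 712.7 = 1.94×10^5 W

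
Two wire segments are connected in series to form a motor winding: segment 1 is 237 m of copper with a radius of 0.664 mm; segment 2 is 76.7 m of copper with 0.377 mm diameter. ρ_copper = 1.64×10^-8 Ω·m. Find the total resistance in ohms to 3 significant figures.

14.1 Ω

Segment 1: A = πr² = π(6.6400e-04 m)² = 1.385e-06 m²
R₁ = ρL/A = (1.64×10^-8)(237)/(1.385e-06) = 2.806 Ω
Segment 2: A = π(d/2)² = π(1.8850e-04 m)² = 1.116e-07 m²
R₂ = (1.64×10^-8)(76.7)/(1.116e-07) = 11.27 Ω
R = R₁ + R₂ = 14.1 Ω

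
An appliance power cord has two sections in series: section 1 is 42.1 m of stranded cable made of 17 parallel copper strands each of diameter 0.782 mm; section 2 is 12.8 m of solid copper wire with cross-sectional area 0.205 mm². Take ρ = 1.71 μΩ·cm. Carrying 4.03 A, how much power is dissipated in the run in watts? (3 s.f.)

18.8 W

ρ = 1.71 μΩ·cm = 1.71×10^-8 Ω·m
Section 1: A_strand = π(3.9100e-04)² = 4.803e-07 m²; R₁ = ρL/(N·A_s) = (1.71×10^-8)(42.1)/(17×4.803e-07) = 0.08817 Ω
Section 2: A = 0.205 mm² = 2.050e-07 m²
R₂ = (1.71×10^-8)(12.8)/(2.050e-07) = 1.068 Ω
R = R₁ + R₂ = 1.156 Ω
P = I²R = (4.03)² × 1.156 = 18.8 W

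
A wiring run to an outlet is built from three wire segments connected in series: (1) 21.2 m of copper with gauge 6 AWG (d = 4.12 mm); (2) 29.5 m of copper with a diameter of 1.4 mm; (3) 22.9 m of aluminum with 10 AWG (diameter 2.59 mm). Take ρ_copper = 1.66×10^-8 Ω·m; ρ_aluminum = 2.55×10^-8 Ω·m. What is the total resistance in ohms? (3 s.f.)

Seg 1: A = π(4.12/2 mm)² = π(2.0600e-03 m)² = 1.333e-05 m²
R_1 = (1.66×10^-8)(21.2)/(1.333e-05) = 0.0264 Ω
Seg 2: A = π(d/2)² = π(7.0000e-04 m)² = 1.539e-06 m²
R_2 = (1.66×10^-8)(29.5)/(1.539e-06) = 0.3181 Ω
Seg 3: A = π(2.59/2 mm)² = π(1.2950e-03 m)² = 5.269e-06 m²
R_3 = (2.55×10^-8)(22.9)/(5.269e-06) = 0.1108 Ω
R_total = R_1 + R_2 + R_3 = 0.455 Ω

0.455 Ω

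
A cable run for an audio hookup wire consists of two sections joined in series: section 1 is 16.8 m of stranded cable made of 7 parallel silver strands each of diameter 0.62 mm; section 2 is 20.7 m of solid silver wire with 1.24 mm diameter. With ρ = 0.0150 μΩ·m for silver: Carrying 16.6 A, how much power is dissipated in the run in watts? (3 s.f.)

ρ = 0.0150 μΩ·m = 1.50×10^-8 Ω·m
Section 1: A_strand = π(3.1000e-04)² = 3.019e-07 m²; R₁ = ρL/(N·A_s) = (1.50×10^-8)(16.8)/(7×3.019e-07) = 0.1192 Ω
Section 2: A = π(d/2)² = π(6.2000e-04 m)² = 1.208e-06 m²
R₂ = (1.50×10^-8)(20.7)/(1.208e-06) = 0.2571 Ω
R = R₁ + R₂ = 0.3764 Ω
P = I²R = (16.6)² × 0.3764 = 104 W

104 W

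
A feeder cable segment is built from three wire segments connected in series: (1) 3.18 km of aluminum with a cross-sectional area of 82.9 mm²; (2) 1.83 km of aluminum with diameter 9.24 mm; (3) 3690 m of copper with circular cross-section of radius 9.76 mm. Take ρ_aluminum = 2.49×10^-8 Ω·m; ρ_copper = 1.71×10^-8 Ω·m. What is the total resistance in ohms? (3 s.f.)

Seg 1: A = 82.9 mm² = 8.290e-05 m²
R_1 = (2.49×10^-8)(3180)/(8.290e-05) = 0.9552 Ω
Seg 2: A = π(d/2)² = π(4.6200e-03 m)² = 6.706e-05 m²
R_2 = (2.49×10^-8)(1830)/(6.706e-05) = 0.6795 Ω
Seg 3: A = πr² = π(9.7600e-03 m)² = 2.993e-04 m²
R_3 = (1.71×10^-8)(3690)/(2.993e-04) = 0.2108 Ω
R_total = R_1 + R_2 + R_3 = 1.85 Ω

1.85 Ω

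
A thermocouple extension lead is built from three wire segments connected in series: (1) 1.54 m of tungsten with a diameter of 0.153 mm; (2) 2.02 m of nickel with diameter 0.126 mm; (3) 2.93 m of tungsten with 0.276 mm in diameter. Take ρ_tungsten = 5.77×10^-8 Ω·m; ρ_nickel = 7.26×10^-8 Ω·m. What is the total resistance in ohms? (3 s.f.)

19.4 Ω

Seg 1: A = π(d/2)² = π(7.6500e-05 m)² = 1.839e-08 m²
R_1 = (5.77×10^-8)(1.54)/(1.839e-08) = 4.833 Ω
Seg 2: A = π(d/2)² = π(6.3000e-05 m)² = 1.247e-08 m²
R_2 = (7.26×10^-8)(2.02)/(1.247e-08) = 11.76 Ω
Seg 3: A = π(d/2)² = π(1.3800e-04 m)² = 5.983e-08 m²
R_3 = (5.77×10^-8)(2.93)/(5.983e-08) = 2.826 Ω
R_total = R_1 + R_2 + R_3 = 19.4 Ω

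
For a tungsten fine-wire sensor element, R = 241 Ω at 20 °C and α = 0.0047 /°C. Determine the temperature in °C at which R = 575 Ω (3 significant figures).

315 °C

R = R₀(1 + α(T − T₀)) ⇒ T = T₀ + (R/R₀ − 1)/α
T = 20 + (575/241 − 1)/0.0047 = 20 + (1.386)/0.0047 = 315 °C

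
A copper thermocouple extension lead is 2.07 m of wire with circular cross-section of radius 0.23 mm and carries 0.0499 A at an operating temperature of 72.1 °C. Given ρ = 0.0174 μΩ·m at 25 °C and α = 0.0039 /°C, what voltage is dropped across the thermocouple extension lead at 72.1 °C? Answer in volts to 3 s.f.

0.0128 V

ρ = 0.0174 μΩ·m = 1.74×10^-8 Ω·m
A = πr² = π(2.3000e-04 m)² = 1.662e-07 m²
R₍25₎ = ρL/A = (1.74×10^-8)(2.07)/(1.662e-07) = 0.2167 Ω
R₍72.1₎ = R₍25₎(1 + αΔT) = 0.2167 × (1 + 0.0039×47.1) = 0.2565 Ω
V = IR = 0.0499 × 0.2565 = 0.0128 V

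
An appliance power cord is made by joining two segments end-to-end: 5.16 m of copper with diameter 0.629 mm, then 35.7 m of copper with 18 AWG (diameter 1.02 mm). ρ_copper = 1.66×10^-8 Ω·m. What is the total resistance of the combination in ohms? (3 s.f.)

1.00 Ω

Segment 1: A = π(d/2)² = π(3.1450e-04 m)² = 3.107e-07 m²
R₁ = ρL/A = (1.66×10^-8)(5.16)/(3.107e-07) = 0.2757 Ω
Segment 2: A = π(1.02/2 mm)² = π(5.1000e-04 m)² = 8.171e-07 m²
R₂ = (1.66×10^-8)(35.7)/(8.171e-07) = 0.7252 Ω
R = R₁ + R₂ = 1.00 Ω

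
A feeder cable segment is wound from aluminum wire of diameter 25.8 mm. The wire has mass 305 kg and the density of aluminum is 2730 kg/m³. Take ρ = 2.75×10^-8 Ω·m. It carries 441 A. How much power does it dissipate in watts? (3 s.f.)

A = π(d/2)² = π(1.2900e-02 m)² = 5.2279e-04 m²
L = m/(density·A) = 305/(2730×5.2279e-04) = 213.7 m
R = ρL/A = (2.75×10^-8)(213.7)/(5.2279e-04) = 0.01124 Ω
P = I²R = (441)² × 0.01124 = 2190 W

2190 W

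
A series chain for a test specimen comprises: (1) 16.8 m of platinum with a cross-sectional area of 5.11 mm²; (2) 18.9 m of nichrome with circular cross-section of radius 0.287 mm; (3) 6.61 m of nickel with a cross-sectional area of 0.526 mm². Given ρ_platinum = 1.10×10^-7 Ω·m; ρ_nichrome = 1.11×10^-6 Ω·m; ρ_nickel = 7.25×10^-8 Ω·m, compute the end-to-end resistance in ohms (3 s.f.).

Seg 1: A = 5.11 mm² = 5.110e-06 m²
R_1 = (1.10×10^-7)(16.8)/(5.110e-06) = 0.3616 Ω
Seg 2: A = πr² = π(2.8700e-04 m)² = 2.588e-07 m²
R_2 = (1.11×10^-6)(18.9)/(2.588e-07) = 81.07 Ω
Seg 3: A = 0.526 mm² = 5.260e-07 m²
R_3 = (7.25×10^-8)(6.61)/(5.260e-07) = 0.9111 Ω
R_total = R_1 + R_2 + R_3 = 82.3 Ω

82.3 Ω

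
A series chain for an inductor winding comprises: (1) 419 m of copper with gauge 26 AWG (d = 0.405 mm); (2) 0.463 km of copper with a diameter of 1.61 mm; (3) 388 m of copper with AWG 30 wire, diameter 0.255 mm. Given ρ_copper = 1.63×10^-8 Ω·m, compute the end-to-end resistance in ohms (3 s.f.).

181 Ω

Seg 1: A = π(0.405/2 mm)² = π(2.0250e-04 m)² = 1.288e-07 m²
R_1 = (1.63×10^-8)(419)/(1.288e-07) = 53.02 Ω
Seg 2: A = π(d/2)² = π(8.0500e-04 m)² = 2.036e-06 m²
R_2 = (1.63×10^-8)(463)/(2.036e-06) = 3.707 Ω
Seg 3: A = π(0.255/2 mm)² = π(1.2750e-04 m)² = 5.107e-08 m²
R_3 = (1.63×10^-8)(388)/(5.107e-08) = 123.8 Ω
R_total = R_1 + R_2 + R_3 = 181 Ω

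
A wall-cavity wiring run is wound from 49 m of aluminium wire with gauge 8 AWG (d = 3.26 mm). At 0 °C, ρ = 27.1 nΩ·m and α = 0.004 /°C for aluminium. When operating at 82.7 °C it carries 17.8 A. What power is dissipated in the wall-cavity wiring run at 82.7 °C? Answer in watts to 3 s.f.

67.1 W

ρ = 27.1 nΩ·m = 2.71×10^-8 Ω·m
A = π(3.26/2 mm)² = π(1.6300e-03 m)² = 8.347e-06 m²
R₍0₎ = ρL/A = (2.71×10^-8)(49)/(8.347e-06) = 0.1591 Ω
R₍82.7₎ = R₍0₎(1 + αΔT) = 0.1591 × (1 + 0.004×82.7) = 0.2117 Ω
P = I²R = (17.8)² × 0.2117 = 67.1 W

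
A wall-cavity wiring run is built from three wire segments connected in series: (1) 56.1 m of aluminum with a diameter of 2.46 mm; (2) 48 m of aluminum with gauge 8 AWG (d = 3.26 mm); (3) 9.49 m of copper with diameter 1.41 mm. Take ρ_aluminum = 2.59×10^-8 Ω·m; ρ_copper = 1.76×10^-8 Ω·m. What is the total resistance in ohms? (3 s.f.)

Seg 1: A = π(d/2)² = π(1.2300e-03 m)² = 4.753e-06 m²
R_1 = (2.59×10^-8)(56.1)/(4.753e-06) = 0.3057 Ω
Seg 2: A = π(3.26/2 mm)² = π(1.6300e-03 m)² = 8.347e-06 m²
R_2 = (2.59×10^-8)(48)/(8.347e-06) = 0.1489 Ω
Seg 3: A = π(d/2)² = π(7.0500e-04 m)² = 1.561e-06 m²
R_3 = (1.76×10^-8)(9.49)/(1.561e-06) = 0.107 Ω
R_total = R_1 + R_2 + R_3 = 0.562 Ω

0.562 Ω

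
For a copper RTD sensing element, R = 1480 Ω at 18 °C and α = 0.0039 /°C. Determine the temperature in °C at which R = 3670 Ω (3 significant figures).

397 °C

R = R₀(1 + α(T − T₀)) ⇒ T = T₀ + (R/R₀ − 1)/α
T = 18 + (3670/1480 − 1)/0.0039 = 18 + (1.48)/0.0039 = 397 °C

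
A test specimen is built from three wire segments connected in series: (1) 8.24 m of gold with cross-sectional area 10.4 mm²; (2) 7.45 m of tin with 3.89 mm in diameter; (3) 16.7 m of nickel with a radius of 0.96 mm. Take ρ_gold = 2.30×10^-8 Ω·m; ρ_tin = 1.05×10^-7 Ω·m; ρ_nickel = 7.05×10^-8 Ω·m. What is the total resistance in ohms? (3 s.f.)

0.491 Ω

Seg 1: A = 10.4 mm² = 1.040e-05 m²
R_1 = (2.30×10^-8)(8.24)/(1.040e-05) = 0.01822 Ω
Seg 2: A = π(d/2)² = π(1.9450e-03 m)² = 1.188e-05 m²
R_2 = (1.05×10^-7)(7.45)/(1.188e-05) = 0.06582 Ω
Seg 3: A = πr² = π(9.6000e-04 m)² = 2.895e-06 m²
R_3 = (7.05×10^-8)(16.7)/(2.895e-06) = 0.4066 Ω
R_total = R_1 + R_2 + R_3 = 0.491 Ω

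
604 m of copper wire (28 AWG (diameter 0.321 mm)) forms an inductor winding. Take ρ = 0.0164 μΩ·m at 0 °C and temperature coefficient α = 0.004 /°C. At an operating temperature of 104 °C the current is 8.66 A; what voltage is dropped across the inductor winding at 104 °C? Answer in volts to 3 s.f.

ρ = 0.0164 μΩ·m = 1.64×10^-8 Ω·m
A = π(0.321/2 mm)² = π(1.6050e-04 m)² = 8.093e-08 m²
R₍0₎ = ρL/A = (1.64×10^-8)(604)/(8.093e-08) = 122.4 Ω
R₍104₎ = R₍0₎(1 + αΔT) = 122.4 × (1 + 0.004×104) = 173.3 Ω
V = IR = 8.66 × 173.3 = 1500 V

1500 V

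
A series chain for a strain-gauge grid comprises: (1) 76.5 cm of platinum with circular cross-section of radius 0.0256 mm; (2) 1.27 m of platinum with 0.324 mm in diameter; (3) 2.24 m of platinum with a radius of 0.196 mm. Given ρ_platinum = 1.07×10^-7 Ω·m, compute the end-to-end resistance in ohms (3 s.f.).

43.4 Ω

Seg 1: A = πr² = π(2.5600e-05 m)² = 2.059e-09 m²
R_1 = (1.07×10^-7)(0.765)/(2.059e-09) = 39.76 Ω
Seg 2: A = π(d/2)² = π(1.6200e-04 m)² = 8.245e-08 m²
R_2 = (1.07×10^-7)(1.27)/(8.245e-08) = 1.648 Ω
Seg 3: A = πr² = π(1.9600e-04 m)² = 1.207e-07 m²
R_3 = (1.07×10^-7)(2.24)/(1.207e-07) = 1.986 Ω
R_total = R_1 + R_2 + R_3 = 43.4 Ω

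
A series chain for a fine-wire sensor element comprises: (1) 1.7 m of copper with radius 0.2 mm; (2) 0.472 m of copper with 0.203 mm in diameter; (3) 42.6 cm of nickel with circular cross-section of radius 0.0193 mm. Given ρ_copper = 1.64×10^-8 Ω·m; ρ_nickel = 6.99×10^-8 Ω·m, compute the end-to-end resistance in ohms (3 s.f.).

25.9 Ω

Seg 1: A = πr² = π(2.0000e-04 m)² = 1.257e-07 m²
R_1 = (1.64×10^-8)(1.7)/(1.257e-07) = 0.2219 Ω
Seg 2: A = π(d/2)² = π(1.0150e-04 m)² = 3.237e-08 m²
R_2 = (1.64×10^-8)(0.472)/(3.237e-08) = 0.2392 Ω
Seg 3: A = πr² = π(1.9300e-05 m)² = 1.170e-09 m²
R_3 = (6.99×10^-8)(0.426)/(1.170e-09) = 25.45 Ω
R_total = R_1 + R_2 + R_3 = 25.9 Ω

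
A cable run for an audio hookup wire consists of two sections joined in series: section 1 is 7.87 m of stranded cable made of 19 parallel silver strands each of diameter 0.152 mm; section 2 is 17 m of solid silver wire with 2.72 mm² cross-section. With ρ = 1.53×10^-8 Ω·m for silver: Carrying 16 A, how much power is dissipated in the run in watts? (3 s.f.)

114 W

Section 1: A_strand = π(7.6000e-05)² = 1.815e-08 m²; R₁ = ρL/(N·A_s) = (1.53×10^-8)(7.87)/(19×1.815e-08) = 0.3492 Ω
Section 2: A = 2.72 mm² = 2.720e-06 m²
R₂ = (1.53×10^-8)(17)/(2.720e-06) = 0.09563 Ω
R = R₁ + R₂ = 0.4449 Ω
P = I²R = (16)² × 0.4449 = 114 W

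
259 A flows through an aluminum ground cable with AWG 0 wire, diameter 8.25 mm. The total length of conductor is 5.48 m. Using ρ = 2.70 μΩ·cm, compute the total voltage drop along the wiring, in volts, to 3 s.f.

ρ = 2.70 μΩ·cm = 2.70×10^-8 Ω·m
A = π(8.25/2 mm)² = π(4.1250e-03 m)² = 5.346e-05 m²
R = ρL/A = (2.70×10^-8)(5.48)/(5.346e-05) = 0.002768 Ω
V = IR = 259 × 0.002768 = 0.717 V

0.717 V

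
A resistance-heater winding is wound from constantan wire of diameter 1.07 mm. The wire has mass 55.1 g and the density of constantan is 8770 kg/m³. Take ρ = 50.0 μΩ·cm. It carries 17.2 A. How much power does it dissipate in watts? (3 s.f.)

1150 W

ρ = 50.0 μΩ·cm = 5.00×10^-7 Ω·m
A = π(d/2)² = π(5.3500e-04 m)² = 8.9920e-07 m²
L = m/(density·A) = 0.0551/(8770×8.9920e-07) = 6.987 m
R = ρL/A = (5.00×10^-7)(6.987)/(8.9920e-07) = 3.885 Ω
P = I²R = (17.2)² × 3.885 = 1150 W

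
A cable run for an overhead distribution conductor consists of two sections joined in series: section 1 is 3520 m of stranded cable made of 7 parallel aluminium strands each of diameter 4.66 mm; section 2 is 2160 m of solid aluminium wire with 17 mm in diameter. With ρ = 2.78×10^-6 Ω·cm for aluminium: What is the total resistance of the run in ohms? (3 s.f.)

1.08 Ω

ρ = 2.78×10^-6 Ω·cm = 2.78×10^-8 Ω·m
Section 1: A_strand = π(2.3300e-03)² = 1.706e-05 m²; R₁ = ρL/(N·A_s) = (2.78×10^-8)(3520)/(7×1.706e-05) = 0.8196 Ω
Section 2: A = π(d/2)² = π(8.5000e-03 m)² = 2.270e-04 m²
R₂ = (2.78×10^-8)(2160)/(2.270e-04) = 0.2646 Ω
R = R₁ + R₂ = 1.08 Ω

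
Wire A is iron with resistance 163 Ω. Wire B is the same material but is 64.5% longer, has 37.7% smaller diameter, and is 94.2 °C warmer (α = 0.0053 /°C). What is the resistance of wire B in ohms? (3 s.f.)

1040 Ω

R ∝ ρL/d² with ρ ∝ (1+αΔT), so R_B/R_A = (1 + 64.5/100) × (1 − 37.7/100)⁻² × (1 + 0.0053×94.2)
= 1.645 × 2.576 × 1.499 = 6.354
R_B = 6.354 × 163 = 1040 Ω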